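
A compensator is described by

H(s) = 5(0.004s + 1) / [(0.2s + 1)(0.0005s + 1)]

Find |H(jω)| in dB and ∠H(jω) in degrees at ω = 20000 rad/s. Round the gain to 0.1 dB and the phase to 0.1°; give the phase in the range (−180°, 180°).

-40.0 dB, -85.0°

At ω = 20000 rad/s:
zero (1 + j20000·0.004) = 1 + j80 → |·| ≈ 80.006, ∠ ≈ 89.28°
pole (1 + j20000·0.2) = 1 + j4000 → |·| ≈ 4000, ∠ ≈ 89.99°
pole (1 + j20000·0.0005) = 1 + j10 → |·| ≈ 10.05, ∠ ≈ 84.29°
|H| = 5 · 80.006 / (4000 · 10.05) ≈ 0.009951
Gain = 20 log₁₀(0.009951) ≈ -40.04 dB
∠H = (89.28°) − (89.99° + 84.29°) = -85.00°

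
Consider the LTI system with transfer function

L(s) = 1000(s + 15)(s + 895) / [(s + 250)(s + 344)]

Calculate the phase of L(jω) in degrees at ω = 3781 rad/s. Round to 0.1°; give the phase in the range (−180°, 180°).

At s = jω = j3781:
zero (s+15): 15 + j3781 → |·| = √(15²+3781²) = √14296186 ≈ 3781, ∠ = arctan(3781/15) ≈ 89.77°
zero (s+895): 895 + j3781 → |·| = √(895²+3781²) = √15096986 ≈ 3885.5, ∠ = arctan(3781/895) ≈ 76.68°
pole (s+250): 250 + j3781 → |·| = √(250²+3781²) = √14358461 ≈ 3789.3, ∠ = arctan(3781/250) ≈ 86.22°
pole (s+344): 344 + j3781 → |·| = √(344²+3781²) = √14414297 ≈ 3796.6, ∠ = arctan(3781/344) ≈ 84.80°
∠L = 166.45° − 171.02° = -4.57°

-4.6°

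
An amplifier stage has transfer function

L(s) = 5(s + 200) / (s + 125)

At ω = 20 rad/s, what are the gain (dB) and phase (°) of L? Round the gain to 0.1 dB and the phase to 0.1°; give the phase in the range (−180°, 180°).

18.0 dB, -3.4°

At s = jω = j20:
zero (s+200): 200 + j20 → |·| = √(200²+20²) = √40400 ≈ 201, ∠ = arctan(20/200) ≈ 5.71°
pole (s+125): 125 + j20 → |·| = √(125²+20²) = √16025 ≈ 126.59, ∠ = arctan(20/125) ≈ 9.09°
|L| = 5 · 201 / 126.59 ≈ 7.939
Gain = 20 log₁₀(7.939) ≈ 18.00 dB
∠L = 5.71° − 9.09° = -3.38°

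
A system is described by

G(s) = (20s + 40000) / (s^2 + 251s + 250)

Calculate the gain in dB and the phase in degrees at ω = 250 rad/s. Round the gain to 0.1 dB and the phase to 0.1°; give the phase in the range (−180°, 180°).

-6.8 dB, -127.6°

Substitute s = j250:
Numerator: 20(j250) + 40000 = 40000 + j5000
Denominator: (j250)^2 + 251(j250) + 250 = -62250 + j62750
|N| = √(40000² + 5000²) ≈ 40311, ∠N ≈ 7.13°
|D| = √(62250² + 62750²) ≈ 88389, ∠D ≈ 134.77°
|G| = 40311 / 88389 ≈ 0.45606
Gain = 20 log₁₀(0.45606) ≈ -6.82 dB
∠G = 7.13° − 134.77° = -127.64°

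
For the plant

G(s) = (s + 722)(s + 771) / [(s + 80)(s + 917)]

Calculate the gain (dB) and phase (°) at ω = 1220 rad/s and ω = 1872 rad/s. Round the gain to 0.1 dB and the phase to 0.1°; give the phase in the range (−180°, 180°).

At s = jω = j1220:
zero (s+722): 722 + j1220 → |·| = √(722²+1220²) = √2009684 ≈ 1417.6, ∠ = arctan(1220/722) ≈ 59.38°
zero (s+771): 771 + j1220 → |·| = √(771²+1220²) = √2082841 ≈ 1443.2, ∠ = arctan(1220/771) ≈ 57.71°
pole (s+80): 80 + j1220 → |·| = √(80²+1220²) = √1494800 ≈ 1222.6, ∠ = arctan(1220/80) ≈ 86.25°
pole (s+917): 917 + j1220 → |·| = √(917²+1220²) = √2329289 ≈ 1526.2, ∠ = arctan(1220/917) ≈ 53.07°
|G| = 1 · 2.0459e+06 / 1.8659e+06 ≈ 1.0965
Gain = 20 log₁₀(1.0965) ≈ 0.80 dB
∠G = 117.09° − 139.32° = -22.23°

At s = jω = j1872:
zero (s+722): 722 + j1872 → |·| = √(722²+1872²) = √4025668 ≈ 2006.4, ∠ = arctan(1872/722) ≈ 68.91°
zero (s+771): 771 + j1872 → |·| = √(771²+1872²) = √4098825 ≈ 2024.6, ∠ = arctan(1872/771) ≈ 67.62°
pole (s+80): 80 + j1872 → |·| = √(80²+1872²) = √3510784 ≈ 1873.7, ∠ = arctan(1872/80) ≈ 87.55°
pole (s+917): 917 + j1872 → |·| = √(917²+1872²) = √4345273 ≈ 2084.5, ∠ = arctan(1872/917) ≈ 63.90°
|G| = 1 · 4.0622e+06 / 3.9057e+06 ≈ 1.0401
Gain = 20 log₁₀(1.0401) ≈ 0.34 dB
∠G = 136.53° − 151.45° = -14.92°

ω = 1220: 0.8 dB, -22.2°; ω = 1872: 0.3 dB, -14.9°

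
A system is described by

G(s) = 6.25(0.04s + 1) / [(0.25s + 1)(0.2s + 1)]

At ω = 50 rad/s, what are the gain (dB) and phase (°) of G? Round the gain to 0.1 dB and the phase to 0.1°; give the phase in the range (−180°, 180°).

At ω = 50 rad/s:
zero (1 + j50·0.04) = 1 + j2 → |·| ≈ 2.2361, ∠ ≈ 63.43°
pole (1 + j50·0.25) = 1 + j12.5 → |·| ≈ 12.54, ∠ ≈ 85.43°
pole (1 + j50·0.2) = 1 + j10 → |·| ≈ 10.05, ∠ ≈ 84.29°
|G| = 6.25 · 2.2361 / (12.54 · 10.05) ≈ 0.11089
Gain = 20 log₁₀(0.11089) ≈ -19.10 dB
∠G = (63.43°) − (85.43° + 84.29°) = -106.29°

-19.1 dB, -106.3°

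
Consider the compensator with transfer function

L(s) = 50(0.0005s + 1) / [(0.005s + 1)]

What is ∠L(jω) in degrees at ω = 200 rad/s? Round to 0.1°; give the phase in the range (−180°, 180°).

At ω = 200 rad/s:
zero (1 + j200·0.0005) = 1 + j0.1 → |·| ≈ 1.005, ∠ ≈ 5.71°
pole (1 + j200·0.005) = 1 + j1 → |·| ≈ 1.4142, ∠ ≈ 45.00°
∠L = (5.71°) − (45.00°) = -39.29°

-39.3°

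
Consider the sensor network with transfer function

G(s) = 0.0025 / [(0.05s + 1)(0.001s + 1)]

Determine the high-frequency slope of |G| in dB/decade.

Each pole contributes −20 dB/decade at high frequency; each zero contributes +20 dB/decade.
Net: 0 zero(s) − 2 pole(s) → -40 dB/decade.

-40 dB/decade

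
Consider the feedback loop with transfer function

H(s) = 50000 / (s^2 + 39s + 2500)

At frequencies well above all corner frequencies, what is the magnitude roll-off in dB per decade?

Each pole contributes −20 dB/decade at high frequency; each zero contributes +20 dB/decade.
Net: 0 zero(s) − 2 pole(s) → -40 dB/decade.

-40 dB/decade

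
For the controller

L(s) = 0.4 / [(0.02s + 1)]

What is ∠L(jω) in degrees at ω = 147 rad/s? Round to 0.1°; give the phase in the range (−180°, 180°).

At ω = 147 rad/s:
pole (1 + j147·0.02) = 1 + j2.94 → |·| ≈ 3.1054, ∠ ≈ 71.21°
∠L = (0°) − (71.21°) = -71.21°

-71.2°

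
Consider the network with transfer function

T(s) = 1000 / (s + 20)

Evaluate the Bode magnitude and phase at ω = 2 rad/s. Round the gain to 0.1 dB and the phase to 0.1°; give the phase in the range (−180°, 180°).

33.9 dB, -5.7°

Substitute s = j2:
Numerator: 1000 = 1000 + j0
Denominator: (j2) + 20 = 20 + j2
|N| = √(1000² + 0²) ≈ 1000, ∠N ≈ 0.00°
|D| = √(20² + 2²) ≈ 20.1, ∠D ≈ 5.71°
|T| = 1000 / 20.1 ≈ 49.751
Gain = 20 log₁₀(49.751) ≈ 33.94 dB
∠T = 0.00° − 5.71° = -5.71°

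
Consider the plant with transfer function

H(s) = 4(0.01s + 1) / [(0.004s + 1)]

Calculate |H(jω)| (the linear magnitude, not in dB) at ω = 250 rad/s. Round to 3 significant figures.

At ω = 250 rad/s:
zero (1 + j250·0.01) = 1 + j2.5 → |·| ≈ 2.6926, ∠ ≈ 68.20°
pole (1 + j250·0.004) = 1 + j1 → |·| ≈ 1.4142, ∠ ≈ 45.00°
|H| = 4 · 2.6926 / (1.4142) ≈ 7.6159

7.62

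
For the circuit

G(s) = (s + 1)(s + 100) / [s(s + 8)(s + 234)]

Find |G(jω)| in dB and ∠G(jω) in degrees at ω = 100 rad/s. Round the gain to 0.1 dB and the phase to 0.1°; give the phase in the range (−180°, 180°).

At s = jω = j100:
zero (s+1): 1 + j100 → |·| = √(1²+100²) = √10001 ≈ 100, ∠ = arctan(100/1) ≈ 89.43°
zero (s+100): 100 + j100 → |·| = √(100²+100²) = √20000 ≈ 141.42, ∠ = arctan(100/100) ≈ 45.00°
pole (s+8): 8 + j100 → |·| = √(8²+100²) = √10064 ≈ 100.32, ∠ = arctan(100/8) ≈ 85.43°
pole (s+234): 234 + j100 → |·| = √(234²+100²) = √64756 ≈ 254.47, ∠ = arctan(100/234) ≈ 23.14°
pole at origin: |s| = 100, ∠ = 90.00° (in denominator)
|G| = 1 · 14142 / 2.5528e+06 ≈ 0.0055398
Gain = 20 log₁₀(0.0055398) ≈ -45.13 dB
∠G = 134.43° − 198.57° = -64.14°

-45.1 dB, -64.1°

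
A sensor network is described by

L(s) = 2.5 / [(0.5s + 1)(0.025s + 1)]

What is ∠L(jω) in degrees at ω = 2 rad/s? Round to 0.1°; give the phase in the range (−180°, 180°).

-47.9°

At ω = 2 rad/s:
pole (1 + j2·0.5) = 1 + j1 → |·| ≈ 1.4142, ∠ ≈ 45.00°
pole (1 + j2·0.025) = 1 + j0.05 → |·| ≈ 1.0012, ∠ ≈ 2.86°
∠L = (0°) − (45.00° + 2.86°) = -47.86°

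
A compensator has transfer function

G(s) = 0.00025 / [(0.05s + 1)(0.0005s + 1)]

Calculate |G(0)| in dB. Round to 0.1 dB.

-72.0 dB

G(0) = 0.00025 · 1 / 1 = 0.00025
20 log₁₀(0.00025) ≈ -72.04 dB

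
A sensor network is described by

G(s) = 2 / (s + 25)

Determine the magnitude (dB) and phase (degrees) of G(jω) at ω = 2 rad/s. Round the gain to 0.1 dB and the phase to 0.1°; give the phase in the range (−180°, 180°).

At s = jω = j2:
pole (s+25): 25 + j2 → |·| = √(25²+2²) = √629 ≈ 25.08, ∠ = arctan(2/25) ≈ 4.57°
|G| = 2 / 25.08 ≈ 0.079745
Gain = 20 log₁₀(0.079745) ≈ -21.97 dB
∠G = 0.00° − 4.57° = -4.57°

-22.0 dB, -4.6°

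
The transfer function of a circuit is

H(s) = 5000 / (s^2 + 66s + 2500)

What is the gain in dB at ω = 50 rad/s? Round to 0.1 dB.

At s = jω = j50:
quadratic: (j50)² + 66·j50 + 2500 = 0 + j3300 → |·| ≈ 3300, ∠ ≈ 90.00°
|H| = 5000 / 3300 ≈ 1.5152
Gain = 20 log₁₀(1.5152) ≈ 3.61 dB

3.6 dB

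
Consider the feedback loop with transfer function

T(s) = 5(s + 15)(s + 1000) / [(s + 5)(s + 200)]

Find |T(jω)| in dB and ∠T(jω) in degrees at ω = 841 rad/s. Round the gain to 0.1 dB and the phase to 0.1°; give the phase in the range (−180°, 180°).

At s = jω = j841:
zero (s+15): 15 + j841 → |·| = √(15²+841²) = √707506 ≈ 841.13, ∠ = arctan(841/15) ≈ 88.98°
zero (s+1000): 1000 + j841 → |·| = √(1000²+841²) = √1707281 ≈ 1306.6, ∠ = arctan(841/1000) ≈ 40.06°
pole (s+5): 5 + j841 → |·| = √(5²+841²) = √707306 ≈ 841.01, ∠ = arctan(841/5) ≈ 89.66°
pole (s+200): 200 + j841 → |·| = √(200²+841²) = √747281 ≈ 864.45, ∠ = arctan(841/200) ≈ 76.62°
|T| = 5 · 1.099e+06 / 7.2701e+05 ≈ 7.5584
Gain = 20 log₁₀(7.5584) ≈ 17.57 dB
∠T = 129.04° − 166.28° = -37.24°

17.6 dB, -37.2°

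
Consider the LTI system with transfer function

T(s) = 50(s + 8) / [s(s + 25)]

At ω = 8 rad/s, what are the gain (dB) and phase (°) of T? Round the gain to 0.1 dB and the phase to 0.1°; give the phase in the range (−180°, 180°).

At s = jω = j8:
zero (s+8): 8 + j8 → |·| = √(8²+8²) = √128 ≈ 11.314, ∠ = arctan(8/8) ≈ 45.00°
pole (s+25): 25 + j8 → |·| = √(25²+8²) = √689 ≈ 26.249, ∠ = arctan(8/25) ≈ 17.74°
pole at origin: |s| = 8, ∠ = 90.00° (in denominator)
|T| = 50 · 11.314 / 209.99 ≈ 2.6939
Gain = 20 log₁₀(2.6939) ≈ 8.61 dB
∠T = 45.00° − 107.74° = -62.74°

8.6 dB, -62.7°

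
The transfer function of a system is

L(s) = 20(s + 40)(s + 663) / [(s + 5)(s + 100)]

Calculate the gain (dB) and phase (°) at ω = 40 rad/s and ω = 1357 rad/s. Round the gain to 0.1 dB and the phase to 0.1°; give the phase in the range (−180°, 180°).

ω = 40: 44.8 dB, -56.2°; ω = 1357: 26.9 dB, -23.3°

At s = jω = j40:
zero (s+40): 40 + j40 → |·| = √(40²+40²) = √3200 ≈ 56.569, ∠ = arctan(40/40) ≈ 45.00°
zero (s+663): 663 + j40 → |·| = √(663²+40²) = √441169 ≈ 664.21, ∠ = arctan(40/663) ≈ 3.45°
pole (s+5): 5 + j40 → |·| = √(5²+40²) = √1625 ≈ 40.311, ∠ = arctan(40/5) ≈ 82.87°
pole (s+100): 100 + j40 → |·| = √(100²+40²) = √11600 ≈ 107.7, ∠ = arctan(40/100) ≈ 21.80°
|L| = 20 · 37574 / 4341.5 ≈ 173.09
Gain = 20 log₁₀(173.09) ≈ 44.77 dB
∠L = 48.45° − 104.67° = -56.22°

At s = jω = j1357:
zero (s+40): 40 + j1357 → |·| = √(40²+1357²) = √1843049 ≈ 1357.6, ∠ = arctan(1357/40) ≈ 88.31°
zero (s+663): 663 + j1357 → |·| = √(663²+1357²) = √2281018 ≈ 1510.3, ∠ = arctan(1357/663) ≈ 63.96°
pole (s+5): 5 + j1357 → |·| = √(5²+1357²) = √1841474 ≈ 1357, ∠ = arctan(1357/5) ≈ 89.79°
pole (s+100): 100 + j1357 → |·| = √(100²+1357²) = √1851449 ≈ 1360.7, ∠ = arctan(1357/100) ≈ 85.79°
|L| = 20 · 2.0504e+06 / 1.8465e+06 ≈ 22.209
Gain = 20 log₁₀(22.209) ≈ 26.93 dB
∠L = 152.27° − 175.58° = -23.31°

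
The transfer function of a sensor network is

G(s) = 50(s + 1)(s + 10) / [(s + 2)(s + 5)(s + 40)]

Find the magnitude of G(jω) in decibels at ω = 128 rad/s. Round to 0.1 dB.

At s = jω = j128:
zero (s+1): 1 + j128 → |·| = √(1²+128²) = √16385 ≈ 128, ∠ = arctan(128/1) ≈ 89.55°
zero (s+10): 10 + j128 → |·| = √(10²+128²) = √16484 ≈ 128.39, ∠ = arctan(128/10) ≈ 85.53°
pole (s+2): 2 + j128 → |·| = √(2²+128²) = √16388 ≈ 128.02, ∠ = arctan(128/2) ≈ 89.10°
pole (s+5): 5 + j128 → |·| = √(5²+128²) = √16409 ≈ 128.1, ∠ = arctan(128/5) ≈ 87.76°
pole (s+40): 40 + j128 → |·| = √(40²+128²) = √17984 ≈ 134.1, ∠ = arctan(128/40) ≈ 72.65°
|G| = 50 · 16434 / 2.1992e+06 ≈ 0.37364
Gain = 20 log₁₀(0.37364) ≈ -8.55 dB

-8.6 dB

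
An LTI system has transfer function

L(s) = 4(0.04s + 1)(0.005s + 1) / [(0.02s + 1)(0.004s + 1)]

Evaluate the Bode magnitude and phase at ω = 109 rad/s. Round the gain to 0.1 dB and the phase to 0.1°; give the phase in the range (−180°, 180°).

At ω = 109 rad/s:
zero (1 + j109·0.04) = 1 + j4.36 → |·| ≈ 4.4732, ∠ ≈ 77.08°
zero (1 + j109·0.005) = 1 + j0.545 → |·| ≈ 1.1389, ∠ ≈ 28.59°
pole (1 + j109·0.02) = 1 + j2.18 → |·| ≈ 2.3984, ∠ ≈ 65.36°
pole (1 + j109·0.004) = 1 + j0.436 → |·| ≈ 1.0909, ∠ ≈ 23.56°
|L| = 4 · 4.4732 · 1.1389 / (2.3984 · 1.0909) ≈ 7.7886
Gain = 20 log₁₀(7.7886) ≈ 17.83 dB
∠L = (77.08° + 28.59°) − (65.36° + 23.56°) = 16.75°

17.8 dB, 16.8°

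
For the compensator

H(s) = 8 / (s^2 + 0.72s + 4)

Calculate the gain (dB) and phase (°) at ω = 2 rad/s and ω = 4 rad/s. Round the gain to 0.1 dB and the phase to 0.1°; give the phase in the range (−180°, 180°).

At s = jω = j2:
quadratic: (j2)² + 0.72·j2 + 4 = 0 + j1.44 → |·| ≈ 1.44, ∠ ≈ 90.00°
|H| = 8 / 1.44 ≈ 5.5556
Gain = 20 log₁₀(5.5556) ≈ 14.89 dB
∠H = 0.00° − 90.00° = -90.00°

At s = jω = j4:
quadratic: (j4)² + 0.72·j4 + 4 = -12 + j2.88 → |·| ≈ 12.341, ∠ ≈ 166.50°
|H| = 8 / 12.341 ≈ 0.64825
Gain = 20 log₁₀(0.64825) ≈ -3.77 dB
∠H = 0.00° − 166.50° = -166.50°

ω = 2: 14.9 dB, -90.0°; ω = 4: -3.8 dB, -166.5°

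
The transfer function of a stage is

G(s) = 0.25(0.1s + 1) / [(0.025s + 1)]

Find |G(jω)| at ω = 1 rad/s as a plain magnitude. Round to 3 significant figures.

At ω = 1 rad/s:
zero (1 + j1·0.1) = 1 + j0.1 → |·| ≈ 1.005, ∠ ≈ 5.71°
pole (1 + j1·0.025) = 1 + j0.025 → |·| ≈ 1.0003, ∠ ≈ 1.43°
|G| = 0.25 · 1.005 / (1.0003) ≈ 0.25117

0.251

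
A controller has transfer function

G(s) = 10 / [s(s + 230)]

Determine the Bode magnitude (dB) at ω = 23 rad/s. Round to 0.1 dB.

-54.5 dB

At s = jω = j23:
pole (s+230): 230 + j23 → |·| = √(230²+23²) = √53429 ≈ 231.15, ∠ = arctan(23/230) ≈ 5.71°
pole at origin: |s| = 23, ∠ = 90.00° (in denominator)
|G| = 10 / 5316.4 ≈ 0.001881
Gain = 20 log₁₀(0.001881) ≈ -54.51 dB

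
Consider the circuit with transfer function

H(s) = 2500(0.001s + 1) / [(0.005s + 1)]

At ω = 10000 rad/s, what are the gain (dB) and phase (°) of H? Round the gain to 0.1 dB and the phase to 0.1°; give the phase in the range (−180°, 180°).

54.0 dB, -4.6°

At ω = 10000 rad/s:
zero (1 + j10000·0.001) = 1 + j10 → |·| ≈ 10.05, ∠ ≈ 84.29°
pole (1 + j10000·0.005) = 1 + j50 → |·| ≈ 50.01, ∠ ≈ 88.85°
|H| = 2500 · 10.05 / (50.01) ≈ 502.4
Gain = 20 log₁₀(502.4) ≈ 54.02 dB
∠H = (84.29°) − (88.85°) = -4.56°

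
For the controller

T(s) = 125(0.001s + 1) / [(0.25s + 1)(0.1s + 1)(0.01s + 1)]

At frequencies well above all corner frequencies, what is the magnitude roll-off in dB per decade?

Each pole contributes −20 dB/decade at high frequency; each zero contributes +20 dB/decade.
Net: 1 zero(s) − 3 pole(s) → -40 dB/decade.

-40 dB/decade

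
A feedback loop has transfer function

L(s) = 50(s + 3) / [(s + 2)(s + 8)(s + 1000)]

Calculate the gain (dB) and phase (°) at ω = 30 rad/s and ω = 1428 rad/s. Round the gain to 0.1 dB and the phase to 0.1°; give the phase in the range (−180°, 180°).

At s = jω = j30:
zero (s+3): 3 + j30 → |·| = √(3²+30²) = √909 ≈ 30.15, ∠ = arctan(30/3) ≈ 84.29°
pole (s+2): 2 + j30 → |·| = √(2²+30²) = √904 ≈ 30.067, ∠ = arctan(30/2) ≈ 86.19°
pole (s+8): 8 + j30 → |·| = √(8²+30²) = √964 ≈ 31.048, ∠ = arctan(30/8) ≈ 75.07°
pole (s+1000): 1000 + j30 → |·| = √(1000²+30²) = √1000900 ≈ 1000.4, ∠ = arctan(30/1000) ≈ 1.72°
|L| = 50 · 30.15 / 9.3389e+05 ≈ 0.0016142
Gain = 20 log₁₀(0.0016142) ≈ -55.84 dB
∠L = 84.29° − 162.98° = -78.69°

At s = jω = j1428:
zero (s+3): 3 + j1428 → |·| = √(3²+1428²) = √2039193 ≈ 1428, ∠ = arctan(1428/3) ≈ 89.88°
pole (s+2): 2 + j1428 → |·| = √(2²+1428²) = √2039188 ≈ 1428, ∠ = arctan(1428/2) ≈ 89.92°
pole (s+8): 8 + j1428 → |·| = √(8²+1428²) = √2039248 ≈ 1428, ∠ = arctan(1428/8) ≈ 89.68°
pole (s+1000): 1000 + j1428 → |·| = √(1000²+1428²) = √3039184 ≈ 1743.3, ∠ = arctan(1428/1000) ≈ 55.00°
|L| = 50 · 1428 / 3.5549e+09 ≈ 2.0085e-05
Gain = 20 log₁₀(2.0085e-05) ≈ -93.94 dB
∠L = 89.88° − 234.60° = -144.72°

ω = 30: -55.8 dB, -78.7°; ω = 1428: -93.9 dB, -144.7°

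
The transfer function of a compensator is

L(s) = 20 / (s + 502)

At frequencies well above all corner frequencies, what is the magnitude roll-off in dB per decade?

Each pole contributes −20 dB/decade at high frequency; each zero contributes +20 dB/decade.
Net: 0 zero(s) − 1 pole(s) → -20 dB/decade.

-20 dB/decade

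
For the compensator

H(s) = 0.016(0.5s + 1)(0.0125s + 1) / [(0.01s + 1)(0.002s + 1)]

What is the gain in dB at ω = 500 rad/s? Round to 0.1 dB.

10.9 dB

At ω = 500 rad/s:
zero (1 + j500·0.5) = 1 + j250 → |·| ≈ 250, ∠ ≈ 89.77°
zero (1 + j500·0.0125) = 1 + j6.25 → |·| ≈ 6.3295, ∠ ≈ 80.91°
pole (1 + j500·0.01) = 1 + j5 → |·| ≈ 5.099, ∠ ≈ 78.69°
pole (1 + j500·0.002) = 1 + j1 → |·| ≈ 1.4142, ∠ ≈ 45.00°
|H| = 0.016 · 250 · 6.3295 / (5.099 · 1.4142) ≈ 3.511
Gain = 20 log₁₀(3.511) ≈ 10.91 dB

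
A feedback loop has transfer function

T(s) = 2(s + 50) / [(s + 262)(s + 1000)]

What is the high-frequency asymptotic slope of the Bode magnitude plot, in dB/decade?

-20 dB/decade

Each pole contributes −20 dB/decade at high frequency; each zero contributes +20 dB/decade.
Net: 1 zero(s) − 2 pole(s) → -20 dB/decade.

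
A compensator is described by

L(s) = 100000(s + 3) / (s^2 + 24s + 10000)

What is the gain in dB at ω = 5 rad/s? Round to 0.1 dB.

At s = jω = j5:
zero (s+3): 3 + j5 → |·| = √(3²+5²) = √34 ≈ 5.831, ∠ = arctan(5/3) ≈ 59.04°
quadratic: (j5)² + 24·j5 + 10000 = 9975 + j120 → |·| ≈ 9975.7, ∠ ≈ 0.69°
|L| = 100000 · 5.831 / 9975.7 ≈ 58.452
Gain = 20 log₁₀(58.452) ≈ 35.34 dB

35.3 dB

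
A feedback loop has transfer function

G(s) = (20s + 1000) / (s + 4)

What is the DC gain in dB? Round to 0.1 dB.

48.0 dB

G(0) = 1000 / 4 = 250
20 log₁₀(250) ≈ 47.96 dB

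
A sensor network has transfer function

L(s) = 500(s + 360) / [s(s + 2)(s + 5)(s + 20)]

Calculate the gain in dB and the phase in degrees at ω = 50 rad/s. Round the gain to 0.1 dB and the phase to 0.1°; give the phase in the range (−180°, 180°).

At s = jω = j50:
zero (s+360): 360 + j50 → |·| = √(360²+50²) = √132100 ≈ 363.46, ∠ = arctan(50/360) ≈ 7.91°
pole (s+2): 2 + j50 → |·| = √(2²+50²) = √2504 ≈ 50.04, ∠ = arctan(50/2) ≈ 87.71°
pole (s+5): 5 + j50 → |·| = √(5²+50²) = √2525 ≈ 50.249, ∠ = arctan(50/5) ≈ 84.29°
pole (s+20): 20 + j50 → |·| = √(20²+50²) = √2900 ≈ 53.852, ∠ = arctan(50/20) ≈ 68.20°
pole at origin: |s| = 50, ∠ = 90.00° (in denominator)
|L| = 500 · 363.46 / 6.7704e+06 ≈ 0.026842
Gain = 20 log₁₀(0.026842) ≈ -31.42 dB
∠L = 7.91° − 330.20° = -322.29° ≡ 37.71° (principal value)

-31.4 dB, 37.7°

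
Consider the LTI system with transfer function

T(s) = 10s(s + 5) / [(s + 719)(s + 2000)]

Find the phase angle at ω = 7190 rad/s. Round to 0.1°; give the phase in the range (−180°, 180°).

21.2°

At s = jω = j7190:
zero (s+5): 5 + j7190 → |·| = √(5²+7190²) = √51696125 ≈ 7190, ∠ = arctan(7190/5) ≈ 89.96°
zero at origin: s = j7190 → |·| = 7190, ∠ = 90.00°
pole (s+719): 719 + j7190 → |·| = √(719²+7190²) = √52213061 ≈ 7225.9, ∠ = arctan(7190/719) ≈ 84.29°
pole (s+2000): 2000 + j7190 → |·| = √(2000²+7190²) = √55696100 ≈ 7463, ∠ = arctan(7190/2000) ≈ 74.46°
∠T = 179.96° − 158.75° = 21.21°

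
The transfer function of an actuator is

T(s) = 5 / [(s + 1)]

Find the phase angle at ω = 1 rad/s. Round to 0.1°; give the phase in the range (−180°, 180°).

At ω = 1 rad/s:
pole (1 + j1·1) = 1 + j1 → |·| ≈ 1.4142, ∠ ≈ 45.00°
∠T = (0°) − (45.00°) = -45.00°

-45.0°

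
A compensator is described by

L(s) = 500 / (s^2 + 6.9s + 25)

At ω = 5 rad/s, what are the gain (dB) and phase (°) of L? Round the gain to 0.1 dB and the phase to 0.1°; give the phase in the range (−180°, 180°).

At s = jω = j5:
quadratic: (j5)² + 6.9·j5 + 25 = 0 + j34.5 → |·| ≈ 34.5, ∠ ≈ 90.00°
|L| = 500 / 34.5 ≈ 14.493
Gain = 20 log₁₀(14.493) ≈ 23.22 dB
∠L = 0.00° − 90.00° = -90.00°

23.2 dB, -90.0°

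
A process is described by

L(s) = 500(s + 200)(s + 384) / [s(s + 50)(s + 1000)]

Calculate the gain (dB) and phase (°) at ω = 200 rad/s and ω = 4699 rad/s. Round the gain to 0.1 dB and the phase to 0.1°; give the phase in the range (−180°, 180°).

ω = 200: 3.3 dB, -104.8°; ω = 4699: -19.6 dB, -84.5°

At s = jω = j200:
zero (s+200): 200 + j200 → |·| = √(200²+200²) = √80000 ≈ 282.84, ∠ = arctan(200/200) ≈ 45.00°
zero (s+384): 384 + j200 → |·| = √(384²+200²) = √187456 ≈ 432.96, ∠ = arctan(200/384) ≈ 27.51°
pole (s+50): 50 + j200 → |·| = √(50²+200²) = √42500 ≈ 206.16, ∠ = arctan(200/50) ≈ 75.96°
pole (s+1000): 1000 + j200 → |·| = √(1000²+200²) = √1040000 ≈ 1019.8, ∠ = arctan(200/1000) ≈ 11.31°
pole at origin: |s| = 200, ∠ = 90.00° (in denominator)
|L| = 500 · 1.2246e+05 / 4.2048e+07 ≈ 1.4562
Gain = 20 log₁₀(1.4562) ≈ 3.26 dB
∠L = 72.51° − 177.27° = -104.76°

At s = jω = j4699:
zero (s+200): 200 + j4699 → |·| = √(200²+4699²) = √22120601 ≈ 4703.3, ∠ = arctan(4699/200) ≈ 87.56°
zero (s+384): 384 + j4699 → |·| = √(384²+4699²) = √22228057 ≈ 4714.7, ∠ = arctan(4699/384) ≈ 85.33°
pole (s+50): 50 + j4699 → |·| = √(50²+4699²) = √22083101 ≈ 4699.3, ∠ = arctan(4699/50) ≈ 89.39°
pole (s+1000): 1000 + j4699 → |·| = √(1000²+4699²) = √23080601 ≈ 4804.2, ∠ = arctan(4699/1000) ≈ 77.99°
pole at origin: |s| = 4699, ∠ = 90.00° (in denominator)
|L| = 500 · 2.2175e+07 / 1.0609e+11 ≈ 0.10451
Gain = 20 log₁₀(0.10451) ≈ -19.62 dB
∠L = 172.89° − 257.38° = -84.49°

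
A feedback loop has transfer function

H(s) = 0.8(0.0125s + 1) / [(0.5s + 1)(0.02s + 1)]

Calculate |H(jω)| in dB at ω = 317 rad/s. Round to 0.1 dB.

-49.9 dB

At ω = 317 rad/s:
zero (1 + j317·0.0125) = 1 + j3.9625 → |·| ≈ 4.0867, ∠ ≈ 75.84°
pole (1 + j317·0.5) = 1 + j158.5 → |·| ≈ 158.5, ∠ ≈ 89.64°
pole (1 + j317·0.02) = 1 + j6.34 → |·| ≈ 6.4184, ∠ ≈ 81.04°
|H| = 0.8 · 4.0867 / (158.5 · 6.4184) ≈ 0.0032137
Gain = 20 log₁₀(0.0032137) ≈ -49.86 dB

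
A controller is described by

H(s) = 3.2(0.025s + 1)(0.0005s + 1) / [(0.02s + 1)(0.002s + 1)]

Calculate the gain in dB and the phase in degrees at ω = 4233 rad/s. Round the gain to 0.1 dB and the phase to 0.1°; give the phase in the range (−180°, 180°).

0.8 dB, -18.4°

At ω = 4233 rad/s:
zero (1 + j4233·0.025) = 1 + j105.825 → |·| ≈ 105.83, ∠ ≈ 89.46°
zero (1 + j4233·0.0005) = 1 + j2.1165 → |·| ≈ 2.3408, ∠ ≈ 64.71°
pole (1 + j4233·0.02) = 1 + j84.66 → |·| ≈ 84.666, ∠ ≈ 89.32°
pole (1 + j4233·0.002) = 1 + j8.466 → |·| ≈ 8.5249, ∠ ≈ 83.26°
|H| = 3.2 · 105.83 · 2.3408 / (84.666 · 8.5249) ≈ 1.0983
Gain = 20 log₁₀(1.0983) ≈ 0.81 dB
∠H = (89.46° + 64.71°) − (89.32° + 83.26°) = -18.41°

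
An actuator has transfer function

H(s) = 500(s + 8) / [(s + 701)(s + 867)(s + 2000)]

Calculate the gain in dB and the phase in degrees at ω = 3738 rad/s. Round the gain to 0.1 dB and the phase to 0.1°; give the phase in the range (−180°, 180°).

-90.4 dB, -128.3°

At s = jω = j3738:
zero (s+8): 8 + j3738 → |·| = √(8²+3738²) = √13972708 ≈ 3738, ∠ = arctan(3738/8) ≈ 89.88°
pole (s+701): 701 + j3738 → |·| = √(701²+3738²) = √14464045 ≈ 3803.2, ∠ = arctan(3738/701) ≈ 79.38°
pole (s+867): 867 + j3738 → |·| = √(867²+3738²) = √14724333 ≈ 3837.2, ∠ = arctan(3738/867) ≈ 76.94°
pole (s+2000): 2000 + j3738 → |·| = √(2000²+3738²) = √17972644 ≈ 4239.4, ∠ = arctan(3738/2000) ≈ 61.85°
|H| = 500 · 3738 / 6.1868e+10 ≈ 3.0209e-05
Gain = 20 log₁₀(3.0209e-05) ≈ -90.40 dB
∠H = 89.88° − 218.17° = -128.29°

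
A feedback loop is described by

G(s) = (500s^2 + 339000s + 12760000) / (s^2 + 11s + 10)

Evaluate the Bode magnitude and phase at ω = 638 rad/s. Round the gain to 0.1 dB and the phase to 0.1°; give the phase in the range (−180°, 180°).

57.0 dB, -47.6°

Substitute s = j638:
Numerator: 500(j638)^2 + 339000(j638) + 12760000 = -190762000 + j216282000
Denominator: (j638)^2 + 11(j638) + 10 = -407034 + j7018
|N| = √(190762000² + 216282000²) ≈ 2.8839e+08, ∠N ≈ 131.41°
|D| = √(407034² + 7018²) ≈ 4.0709e+05, ∠D ≈ 179.01°
|G| = 2.8839e+08 / 4.0709e+05 ≈ 708.42
Gain = 20 log₁₀(708.42) ≈ 57.01 dB
∠G = 131.41° − 179.01° = -47.60°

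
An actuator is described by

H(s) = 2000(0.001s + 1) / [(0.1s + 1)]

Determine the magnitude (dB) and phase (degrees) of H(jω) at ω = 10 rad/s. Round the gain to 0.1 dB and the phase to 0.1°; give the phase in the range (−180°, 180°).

63.0 dB, -44.4°

At ω = 10 rad/s:
zero (1 + j10·0.001) = 1 + j0.01 → |·| ≈ 1, ∠ ≈ 0.57°
pole (1 + j10·0.1) = 1 + j1 → |·| ≈ 1.4142, ∠ ≈ 45.00°
|H| = 2000 · 1 / (1.4142) ≈ 1414.2
Gain = 20 log₁₀(1414.2) ≈ 63.01 dB
∠H = (0.57°) − (45.00°) = -44.43°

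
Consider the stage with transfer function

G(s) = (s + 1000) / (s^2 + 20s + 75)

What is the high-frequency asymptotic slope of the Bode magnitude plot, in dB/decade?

Each pole contributes −20 dB/decade at high frequency; each zero contributes +20 dB/decade.
Net: 1 zero(s) − 2 pole(s) → -20 dB/decade.

-20 dB/decade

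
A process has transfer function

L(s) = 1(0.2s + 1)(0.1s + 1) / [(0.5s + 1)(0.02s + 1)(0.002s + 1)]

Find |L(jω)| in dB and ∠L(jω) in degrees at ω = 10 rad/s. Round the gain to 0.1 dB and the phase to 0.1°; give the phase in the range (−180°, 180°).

At ω = 10 rad/s:
zero (1 + j10·0.2) = 1 + j2 → |·| ≈ 2.2361, ∠ ≈ 63.43°
zero (1 + j10·0.1) = 1 + j1 → |·| ≈ 1.4142, ∠ ≈ 45.00°
pole (1 + j10·0.5) = 1 + j5 → |·| ≈ 5.099, ∠ ≈ 78.69°
pole (1 + j10·0.02) = 1 + j0.2 → |·| ≈ 1.0198, ∠ ≈ 11.31°
pole (1 + j10·0.002) = 1 + j0.02 → |·| ≈ 1.0002, ∠ ≈ 1.15°
|L| = 1 · 2.2361 · 1.4142 / (5.099 · 1.0198 · 1.0002) ≈ 0.60802
Gain = 20 log₁₀(0.60802) ≈ -4.32 dB
∠L = (63.43° + 45.00°) − (78.69° + 11.31° + 1.15°) = 17.28°

-4.3 dB, 17.3°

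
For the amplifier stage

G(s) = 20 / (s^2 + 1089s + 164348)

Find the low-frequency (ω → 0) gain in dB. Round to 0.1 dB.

-78.3 dB

G(0) = 20 / 164348 ≈ 0.00012169
20 log₁₀(0.00012169) ≈ -78.29 dB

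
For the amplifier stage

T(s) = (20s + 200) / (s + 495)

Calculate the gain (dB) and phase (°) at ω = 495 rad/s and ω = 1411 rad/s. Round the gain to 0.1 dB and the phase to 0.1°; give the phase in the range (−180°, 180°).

Substitute s = j495:
Numerator: 20(j495) + 200 = 200 + j9900
Denominator: (j495) + 495 = 495 + j495
|N| = √(200² + 9900²) ≈ 9902, ∠N ≈ 88.84°
|D| = √(495² + 495²) ≈ 700.04, ∠D ≈ 45.00°
|T| = 9902 / 700.04 ≈ 14.145
Gain = 20 log₁₀(14.145) ≈ 23.01 dB
∠T = 88.84° − 45.00° = 43.84°

Substitute s = j1411:
Numerator: 20(j1411) + 200 = 200 + j28220
Denominator: (j1411) + 495 = 495 + j1411
|N| = √(200² + 28220²) ≈ 28221, ∠N ≈ 89.59°
|D| = √(495² + 1411²) ≈ 1495.3, ∠D ≈ 70.67°
|T| = 28221 / 1495.3 ≈ 18.873
Gain = 20 log₁₀(18.873) ≈ 25.52 dB
∠T = 89.59° − 70.67° = 18.92°

ω = 495: 23.0 dB, 43.8°; ω = 1411: 25.5 dB, 18.9°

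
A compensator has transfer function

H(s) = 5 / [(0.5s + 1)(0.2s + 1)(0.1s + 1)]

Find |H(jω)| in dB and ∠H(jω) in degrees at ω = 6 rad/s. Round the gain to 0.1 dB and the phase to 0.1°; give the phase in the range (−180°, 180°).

At ω = 6 rad/s:
pole (1 + j6·0.5) = 1 + j3 → |·| ≈ 3.1623, ∠ ≈ 71.57°
pole (1 + j6·0.2) = 1 + j1.2 → |·| ≈ 1.562, ∠ ≈ 50.19°
pole (1 + j6·0.1) = 1 + j0.6 → |·| ≈ 1.1662, ∠ ≈ 30.96°
|H| = 5 · 1 / (3.1623 · 1.562 · 1.1662) ≈ 0.86799
Gain = 20 log₁₀(0.86799) ≈ -1.23 dB
∠H = (0°) − (71.57° + 50.19° + 30.96°) = -152.72°

-1.2 dB, -152.7°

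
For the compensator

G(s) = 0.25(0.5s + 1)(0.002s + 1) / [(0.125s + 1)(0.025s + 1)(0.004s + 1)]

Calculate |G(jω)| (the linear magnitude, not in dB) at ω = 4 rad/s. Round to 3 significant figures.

0.497

At ω = 4 rad/s:
zero (1 + j4·0.5) = 1 + j2 → |·| ≈ 2.2361, ∠ ≈ 63.43°
zero (1 + j4·0.002) = 1 + j0.008 → |·| ≈ 1, ∠ ≈ 0.46°
pole (1 + j4·0.125) = 1 + j0.5 → |·| ≈ 1.118, ∠ ≈ 26.57°
pole (1 + j4·0.025) = 1 + j0.1 → |·| ≈ 1.005, ∠ ≈ 5.71°
pole (1 + j4·0.004) = 1 + j0.016 → |·| ≈ 1.0001, ∠ ≈ 0.92°
|G| = 0.25 · 2.2361 · 1 / (1.118 · 1.005 · 1.0001) ≈ 0.49748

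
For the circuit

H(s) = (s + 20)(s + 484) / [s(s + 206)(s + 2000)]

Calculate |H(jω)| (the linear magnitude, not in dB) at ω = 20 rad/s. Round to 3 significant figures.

At s = jω = j20:
zero (s+20): 20 + j20 → |·| = √(20²+20²) = √800 ≈ 28.284, ∠ = arctan(20/20) ≈ 45.00°
zero (s+484): 484 + j20 → |·| = √(484²+20²) = √234656 ≈ 484.41, ∠ = arctan(20/484) ≈ 2.37°
pole (s+206): 206 + j20 → |·| = √(206²+20²) = √42836 ≈ 206.97, ∠ = arctan(20/206) ≈ 5.55°
pole (s+2000): 2000 + j20 → |·| = √(2000²+20²) = √4000400 ≈ 2000.1, ∠ = arctan(20/2000) ≈ 0.57°
pole at origin: |s| = 20, ∠ = 90.00° (in denominator)
|H| = 1 · 13701 / 8.2792e+06 ≈ 0.0016549

0.00165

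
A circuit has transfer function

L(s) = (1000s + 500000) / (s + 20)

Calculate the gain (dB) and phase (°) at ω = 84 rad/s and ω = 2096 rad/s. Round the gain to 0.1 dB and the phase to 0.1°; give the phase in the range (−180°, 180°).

Substitute s = j84:
Numerator: 1000(j84) + 500000 = 500000 + j84000
Denominator: (j84) + 20 = 20 + j84
|N| = √(500000² + 84000²) ≈ 5.0701e+05, ∠N ≈ 9.54°
|D| = √(20² + 84²) ≈ 86.348, ∠D ≈ 76.61°
|L| = 5.0701e+05 / 86.348 ≈ 5871.7
Gain = 20 log₁₀(5871.7) ≈ 75.38 dB
∠L = 9.54° − 76.61° = -67.07°

Substitute s = j2096:
Numerator: 1000(j2096) + 500000 = 500000 + j2096000
Denominator: (j2096) + 20 = 20 + j2096
|N| = √(500000² + 2096000²) ≈ 2.1548e+06, ∠N ≈ 76.58°
|D| = √(20² + 2096²) ≈ 2096.1, ∠D ≈ 89.45°
|L| = 2.1548e+06 / 2096.1 ≈ 1028
Gain = 20 log₁₀(1028) ≈ 60.24 dB
∠L = 76.58° − 89.45° = -12.87°

ω = 84: 75.4 dB, -67.1°; ω = 2096: 60.2 dB, -12.9°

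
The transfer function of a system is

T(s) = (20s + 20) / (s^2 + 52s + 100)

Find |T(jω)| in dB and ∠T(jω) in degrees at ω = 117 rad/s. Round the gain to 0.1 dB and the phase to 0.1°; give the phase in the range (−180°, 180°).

-16.1 dB, -66.4°

Substitute s = j117:
Numerator: 20(j117) + 20 = 20 + j2340
Denominator: (j117)^2 + 52(j117) + 100 = -13589 + j6084
|N| = √(20² + 2340²) ≈ 2340.1, ∠N ≈ 89.51°
|D| = √(13589² + 6084²) ≈ 14889, ∠D ≈ 155.88°
|T| = 2340.1 / 14889 ≈ 0.15717
Gain = 20 log₁₀(0.15717) ≈ -16.07 dB
∠T = 89.51° − 155.88° = -66.37°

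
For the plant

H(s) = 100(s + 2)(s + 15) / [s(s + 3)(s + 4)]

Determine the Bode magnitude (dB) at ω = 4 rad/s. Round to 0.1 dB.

At s = jω = j4:
zero (s+2): 2 + j4 → |·| = √(2²+4²) = √20 ≈ 4.4721, ∠ = arctan(4/2) ≈ 63.43°
zero (s+15): 15 + j4 → |·| = √(15²+4²) = √241 ≈ 15.524, ∠ = arctan(4/15) ≈ 14.93°
pole (s+3): 3 + j4 → |·| = √(3²+4²) = √25 ≈ 5, ∠ = arctan(4/3) ≈ 53.13°
pole (s+4): 4 + j4 → |·| = √(4²+4²) = √32 ≈ 5.6569, ∠ = arctan(4/4) ≈ 45.00°
pole at origin: |s| = 4, ∠ = 90.00° (in denominator)
|H| = 100 · 69.425 / 113.14 ≈ 61.362
Gain = 20 log₁₀(61.362) ≈ 35.76 dB

35.8 dB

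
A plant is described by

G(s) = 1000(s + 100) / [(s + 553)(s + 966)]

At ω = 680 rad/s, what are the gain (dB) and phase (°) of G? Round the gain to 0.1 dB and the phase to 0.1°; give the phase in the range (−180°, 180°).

-3.6 dB, -4.4°

At s = jω = j680:
zero (s+100): 100 + j680 → |·| = √(100²+680²) = √472400 ≈ 687.31, ∠ = arctan(680/100) ≈ 81.63°
pole (s+553): 553 + j680 → |·| = √(553²+680²) = √768209 ≈ 876.48, ∠ = arctan(680/553) ≈ 50.88°
pole (s+966): 966 + j680 → |·| = √(966²+680²) = √1395556 ≈ 1181.3, ∠ = arctan(680/966) ≈ 35.14°
|G| = 1000 · 687.31 / 1.0354e+06 ≈ 0.66381
Gain = 20 log₁₀(0.66381) ≈ -3.56 dB
∠G = 81.63° − 86.02° = -4.39°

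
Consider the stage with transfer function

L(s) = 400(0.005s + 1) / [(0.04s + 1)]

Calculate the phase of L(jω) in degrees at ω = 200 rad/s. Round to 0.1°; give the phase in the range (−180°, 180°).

-37.9°

At ω = 200 rad/s:
zero (1 + j200·0.005) = 1 + j1 → |·| ≈ 1.4142, ∠ ≈ 45.00°
pole (1 + j200·0.04) = 1 + j8 → |·| ≈ 8.0623, ∠ ≈ 82.87°
∠L = (45.00°) − (82.87°) = -37.87°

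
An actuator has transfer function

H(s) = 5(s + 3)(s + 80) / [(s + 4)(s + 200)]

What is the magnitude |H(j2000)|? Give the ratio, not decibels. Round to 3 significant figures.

At s = jω = j2000:
zero (s+3): 3 + j2000 → |·| = √(3²+2000²) = √4000009 ≈ 2000, ∠ = arctan(2000/3) ≈ 89.91°
zero (s+80): 80 + j2000 → |·| = √(80²+2000²) = √4006400 ≈ 2001.6, ∠ = arctan(2000/80) ≈ 87.71°
pole (s+4): 4 + j2000 → |·| = √(4²+2000²) = √4000016 ≈ 2000, ∠ = arctan(2000/4) ≈ 89.89°
pole (s+200): 200 + j2000 → |·| = √(200²+2000²) = √4040000 ≈ 2010, ∠ = arctan(2000/200) ≈ 84.29°
|H| = 5 · 4.0032e+06 / 4.02e+06 ≈ 4.9791

4.98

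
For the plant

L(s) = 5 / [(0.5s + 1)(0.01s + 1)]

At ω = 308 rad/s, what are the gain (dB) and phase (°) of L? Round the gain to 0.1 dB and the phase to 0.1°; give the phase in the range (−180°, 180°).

At ω = 308 rad/s:
pole (1 + j308·0.5) = 1 + j154 → |·| ≈ 154, ∠ ≈ 89.63°
pole (1 + j308·0.01) = 1 + j3.08 → |·| ≈ 3.2383, ∠ ≈ 72.01°
|L| = 5 · 1 / (154 · 3.2383) ≈ 0.010026
Gain = 20 log₁₀(0.010026) ≈ -39.98 dB
∠L = (0°) − (89.63° + 72.01°) = -161.64°

-40.0 dB, -161.6°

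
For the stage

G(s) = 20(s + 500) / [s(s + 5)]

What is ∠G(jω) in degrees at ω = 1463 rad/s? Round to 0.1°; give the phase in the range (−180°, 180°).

-108.7°

At s = jω = j1463:
zero (s+500): 500 + j1463 → |·| = √(500²+1463²) = √2390369 ≈ 1546.1, ∠ = arctan(1463/500) ≈ 71.13°
pole (s+5): 5 + j1463 → |·| = √(5²+1463²) = √2140394 ≈ 1463, ∠ = arctan(1463/5) ≈ 89.80°
pole at origin: |s| = 1463, ∠ = 90.00° (in denominator)
∠G = 71.13° − 179.80° = -108.67°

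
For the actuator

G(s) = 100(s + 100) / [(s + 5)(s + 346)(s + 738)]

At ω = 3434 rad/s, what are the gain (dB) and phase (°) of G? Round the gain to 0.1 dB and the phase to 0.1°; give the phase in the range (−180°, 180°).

-101.7 dB, -163.7°

At s = jω = j3434:
zero (s+100): 100 + j3434 → |·| = √(100²+3434²) = √11802356 ≈ 3435.5, ∠ = arctan(3434/100) ≈ 88.33°
pole (s+5): 5 + j3434 → |·| = √(5²+3434²) = √11792381 ≈ 3434, ∠ = arctan(3434/5) ≈ 89.92°
pole (s+346): 346 + j3434 → |·| = √(346²+3434²) = √11912072 ≈ 3451.4, ∠ = arctan(3434/346) ≈ 84.25°
pole (s+738): 738 + j3434 → |·| = √(738²+3434²) = √12337000 ≈ 3512.4, ∠ = arctan(3434/738) ≈ 77.87°
|G| = 100 · 3435.5 / 4.1629e+10 ≈ 8.2527e-06
Gain = 20 log₁₀(8.2527e-06) ≈ -101.67 dB
∠G = 88.33° − 252.04° = -163.71°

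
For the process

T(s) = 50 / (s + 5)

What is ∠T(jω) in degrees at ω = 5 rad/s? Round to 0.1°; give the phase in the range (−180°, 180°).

At s = jω = j5:
pole (s+5): 5 + j5 → |·| = √(5²+5²) = √50 ≈ 7.0711, ∠ = arctan(5/5) ≈ 45.00°
∠T = 0.00° − 45.00° = -45.00°

-45.0°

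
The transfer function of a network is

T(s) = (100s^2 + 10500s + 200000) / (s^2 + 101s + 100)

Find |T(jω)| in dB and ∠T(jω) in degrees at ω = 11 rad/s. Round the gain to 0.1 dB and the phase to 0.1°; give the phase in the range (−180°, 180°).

46.0 dB, -59.5°

Substitute s = j11:
Numerator: 100(j11)^2 + 10500(j11) + 200000 = 187900 + j115500
Denominator: (j11)^2 + 101(j11) + 100 = -21 + j1111
|N| = √(187900² + 115500²) ≈ 2.2056e+05, ∠N ≈ 31.58°
|D| = √(21² + 1111²) ≈ 1111.2, ∠D ≈ 91.08°
|T| = 2.2056e+05 / 1111.2 ≈ 198.49
Gain = 20 log₁₀(198.49) ≈ 45.95 dB
∠T = 31.58° − 91.08° = -59.50°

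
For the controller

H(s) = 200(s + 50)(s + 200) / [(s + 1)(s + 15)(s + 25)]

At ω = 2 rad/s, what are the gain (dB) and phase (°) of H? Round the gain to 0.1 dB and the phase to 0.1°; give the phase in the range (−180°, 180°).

At s = jω = j2:
zero (s+50): 50 + j2 → |·| = √(50²+2²) = √2504 ≈ 50.04, ∠ = arctan(2/50) ≈ 2.29°
zero (s+200): 200 + j2 → |·| = √(200²+2²) = √40004 ≈ 200.01, ∠ = arctan(2/200) ≈ 0.57°
pole (s+1): 1 + j2 → |·| = √(1²+2²) = √5 ≈ 2.2361, ∠ = arctan(2/1) ≈ 63.43°
pole (s+15): 15 + j2 → |·| = √(15²+2²) = √229 ≈ 15.133, ∠ = arctan(2/15) ≈ 7.59°
pole (s+25): 25 + j2 → |·| = √(25²+2²) = √629 ≈ 25.08, ∠ = arctan(2/25) ≈ 4.57°
|H| = 200 · 10009 / 848.68 ≈ 2358.7
Gain = 20 log₁₀(2358.7) ≈ 67.45 dB
∠H = 2.86° − 75.59° = -72.73°

67.5 dB, -72.7°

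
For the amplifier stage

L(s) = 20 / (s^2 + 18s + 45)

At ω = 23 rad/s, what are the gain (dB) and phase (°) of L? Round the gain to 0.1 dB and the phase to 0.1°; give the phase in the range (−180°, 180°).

Substitute s = j23:
Numerator: 20 = 20 + j0
Denominator: (j23)^2 + 18(j23) + 45 = -484 + j414
|N| = √(20² + 0²) ≈ 20, ∠N ≈ 0.00°
|D| = √(484² + 414²) ≈ 636.91, ∠D ≈ 139.46°
|L| = 20 / 636.91 ≈ 0.031402
Gain = 20 log₁₀(0.031402) ≈ -30.06 dB
∠L = 0.00° − 139.46° = -139.46°

-30.1 dB, -139.5°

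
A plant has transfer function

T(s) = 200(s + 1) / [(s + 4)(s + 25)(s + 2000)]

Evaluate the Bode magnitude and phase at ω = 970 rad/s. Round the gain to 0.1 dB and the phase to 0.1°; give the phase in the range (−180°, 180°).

-80.7 dB, -114.2°

At s = jω = j970:
zero (s+1): 1 + j970 → |·| = √(1²+970²) = √940901 ≈ 970, ∠ = arctan(970/1) ≈ 89.94°
pole (s+4): 4 + j970 → |·| = √(4²+970²) = √940916 ≈ 970.01, ∠ = arctan(970/4) ≈ 89.76°
pole (s+25): 25 + j970 → |·| = √(25²+970²) = √941525 ≈ 970.32, ∠ = arctan(970/25) ≈ 88.52°
pole (s+2000): 2000 + j970 → |·| = √(2000²+970²) = √4940900 ≈ 2222.8, ∠ = arctan(970/2000) ≈ 25.87°
|T| = 200 · 970 / 2.0921e+09 ≈ 9.273e-05
Gain = 20 log₁₀(9.273e-05) ≈ -80.66 dB
∠T = 89.94° − 204.15° = -114.21°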